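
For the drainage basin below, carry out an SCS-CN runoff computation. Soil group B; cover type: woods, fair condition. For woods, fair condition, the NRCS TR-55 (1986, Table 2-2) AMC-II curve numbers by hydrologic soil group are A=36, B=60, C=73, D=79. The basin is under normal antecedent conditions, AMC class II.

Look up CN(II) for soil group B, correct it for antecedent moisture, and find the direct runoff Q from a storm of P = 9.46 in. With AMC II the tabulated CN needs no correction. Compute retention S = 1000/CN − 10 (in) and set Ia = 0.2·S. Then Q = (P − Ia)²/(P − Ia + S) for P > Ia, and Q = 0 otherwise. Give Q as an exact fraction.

Q = 1485961/332850 in ≈ 4.464 in

NRCS table: woods, fair condition, soil group B → CN(II) = 60
AMC II — tabulated CN = 60 applies directly.
Max retention: S = 1000/60 − 10 = 20/3 in (≈ 6.667 in)
Initial abstraction Ia = S/5 = (20/3)/5 = 4/3 ≈ 1.333 in
P − Ia = 9.460 − 1.333 = 1219/150 ≈ 8.127 in (> 0, runoff occurs)
Q: (1219/150)² ÷ (2219/150) = 1485961/332850 in (≈ 4.464 in)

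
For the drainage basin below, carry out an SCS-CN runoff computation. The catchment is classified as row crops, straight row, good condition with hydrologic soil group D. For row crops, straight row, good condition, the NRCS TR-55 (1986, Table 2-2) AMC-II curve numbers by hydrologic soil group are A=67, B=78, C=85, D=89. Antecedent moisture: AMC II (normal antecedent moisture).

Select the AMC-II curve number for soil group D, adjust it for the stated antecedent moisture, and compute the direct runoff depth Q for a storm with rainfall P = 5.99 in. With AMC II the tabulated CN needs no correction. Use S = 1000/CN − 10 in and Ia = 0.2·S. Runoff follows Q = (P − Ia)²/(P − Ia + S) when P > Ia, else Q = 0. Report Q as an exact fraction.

Q = 2612334321/552787900 in ≈ 4.726 in

NRCS table: row crops, straight row, good condition, soil group D → CN(II) = 89
Average conditions: CN = 89 (no AMC adjustment).
Max retention: S = 1000/89 − 10 = 110/89 in (≈ 1.236 in)
Initial abstraction Ia = S/5 = (110/89)/5 = 22/89 ≈ 0.247 in
Excess rainfall: 5.990 − 0.247 = 5.743 in; P > Ia so Q > 0
Q: (51111/8900)² ÷ (62111/8900) = 2612334321/552787900 in (≈ 4.726 in)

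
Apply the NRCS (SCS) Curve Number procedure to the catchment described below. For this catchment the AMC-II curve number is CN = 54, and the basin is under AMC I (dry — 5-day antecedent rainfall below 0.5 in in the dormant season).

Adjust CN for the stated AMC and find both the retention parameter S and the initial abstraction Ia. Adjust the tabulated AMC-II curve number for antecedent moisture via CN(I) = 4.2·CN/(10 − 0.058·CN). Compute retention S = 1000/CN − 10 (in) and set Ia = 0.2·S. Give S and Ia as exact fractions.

Dry (AMC I): CN(I) = 4.2·54/(10 − 0.058·54) = (1134/5)/(1717/250) = 56700/1717 ≈ 33.023
Max retention: S = 1000/(56700/1717) − 10 = 11500/567 in (≈ 20.282 in)
Ia = 0.2S: 0.2·20.282 = 4.056 in (exactly 2300/567)

S = 11500/567 in ≈ 20.282 in; Ia = 2300/567 in ≈ 4.056 in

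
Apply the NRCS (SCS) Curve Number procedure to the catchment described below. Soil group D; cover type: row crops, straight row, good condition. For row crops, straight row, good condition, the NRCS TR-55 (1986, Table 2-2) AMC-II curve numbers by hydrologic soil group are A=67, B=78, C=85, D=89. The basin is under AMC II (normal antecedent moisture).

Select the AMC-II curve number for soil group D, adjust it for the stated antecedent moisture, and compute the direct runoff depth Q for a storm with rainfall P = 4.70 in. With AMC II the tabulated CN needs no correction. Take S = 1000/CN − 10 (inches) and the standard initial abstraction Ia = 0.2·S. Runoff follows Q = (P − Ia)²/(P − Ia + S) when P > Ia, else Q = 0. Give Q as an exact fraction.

Q = 15705369/4506070 in ≈ 3.485 in

NRCS table: row crops, straight row, good condition, soil group D → CN(II) = 89
Average conditions: CN = 89 (no AMC adjustment).
Max retention: S = 1000/89 − 10 = 110/89 in (≈ 1.236 in)
Ia = 0.2·(110/89) = 22/89 in ≈ 0.247 in
Since P=4.700 > Ia=0.247: effective rainfall P−Ia = 3963/890 in
Runoff Q = (P−Ia)²/(P−Ia+S) = (4.453)²/(4.453+1.236) = 15705369/4506070 ≈ 3.485 in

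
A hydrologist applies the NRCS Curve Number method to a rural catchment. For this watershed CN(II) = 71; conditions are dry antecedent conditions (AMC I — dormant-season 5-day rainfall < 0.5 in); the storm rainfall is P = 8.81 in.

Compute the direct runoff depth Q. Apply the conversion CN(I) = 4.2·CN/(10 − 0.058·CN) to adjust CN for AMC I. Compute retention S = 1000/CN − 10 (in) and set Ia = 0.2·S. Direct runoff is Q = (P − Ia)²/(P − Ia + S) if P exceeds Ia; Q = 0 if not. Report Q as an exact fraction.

Q = 1047697592041/368809436100 in ≈ 2.841 in

CN(I) from CN(II)=71: (4.2·71)/(10 − 0.058·71) = 149100/2941 ≈ 50.697
Retention S: 1000/CN − 10 with CN=50.697 → S = 14500/1491 ≈ 9.725 in
Ia = 0.2·(14500/1491) = 2900/1491 in ≈ 1.945 in
Excess rainfall: 8.810 − 1.945 = 6.865 in; P > Ia so Q > 0
Runoff Q = (P−Ia)²/(P−Ia+S) = (6.865)²/(6.865+9.725) = 1047697592041/368809436100 ≈ 2.841 in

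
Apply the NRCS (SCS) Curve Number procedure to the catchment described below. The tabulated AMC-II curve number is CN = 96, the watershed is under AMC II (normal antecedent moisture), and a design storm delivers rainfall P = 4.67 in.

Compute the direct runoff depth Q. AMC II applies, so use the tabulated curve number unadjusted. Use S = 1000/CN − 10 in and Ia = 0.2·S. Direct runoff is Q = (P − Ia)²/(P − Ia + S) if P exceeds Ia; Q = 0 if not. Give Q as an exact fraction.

CN(II) = 96; AMC II needs no correction.
Max retention: S = 1000/96 − 10 = 5/12 in (≈ 0.417 in)
Initial abstraction Ia = S/5 = (5/12)/5 = 1/12 ≈ 0.083 in
P − Ia = 4.670 − 0.083 = 344/75 ≈ 4.587 in (> 0, runoff occurs)
Runoff Q = (P−Ia)²/(P−Ia+S) = (4.587)²/(4.587+0.417) = 473344/112575 ≈ 4.205 in

Q = 473344/112575 in ≈ 4.205 in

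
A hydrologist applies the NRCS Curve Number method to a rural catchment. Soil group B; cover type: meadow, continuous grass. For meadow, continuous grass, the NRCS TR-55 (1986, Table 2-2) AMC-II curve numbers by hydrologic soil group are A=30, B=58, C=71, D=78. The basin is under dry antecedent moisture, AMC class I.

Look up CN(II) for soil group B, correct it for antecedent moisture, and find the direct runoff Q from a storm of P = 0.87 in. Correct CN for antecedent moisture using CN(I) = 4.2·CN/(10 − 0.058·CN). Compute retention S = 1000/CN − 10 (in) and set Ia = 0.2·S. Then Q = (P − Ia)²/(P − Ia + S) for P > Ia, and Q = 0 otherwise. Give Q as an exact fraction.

Q = 0 in ≈ 0.000 in

NRCS table: meadow, continuous grass, soil group B → CN(II) = 58
CN(I) from CN(II)=58: (4.2·58)/(10 − 0.058·58) = 2900/79 ≈ 36.709
Max retention: S = 1000/(2900/79) − 10 = 500/29 in (≈ 17.241 in)
Ia = 0.2·(500/29) = 100/29 in ≈ 3.448 in
P = 0.870 ≤ Ia = 3.448 in: entire storm abstracted, Q = 0.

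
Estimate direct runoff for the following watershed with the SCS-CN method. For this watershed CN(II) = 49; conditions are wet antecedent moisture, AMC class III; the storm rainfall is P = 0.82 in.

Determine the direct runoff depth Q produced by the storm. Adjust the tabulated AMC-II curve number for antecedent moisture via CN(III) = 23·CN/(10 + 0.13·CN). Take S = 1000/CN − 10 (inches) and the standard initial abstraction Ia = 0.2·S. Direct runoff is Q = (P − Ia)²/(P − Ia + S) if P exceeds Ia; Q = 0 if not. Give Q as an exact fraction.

Wet (AMC III): CN(III) = 23·49/(10 + 0.13·49) = 1127/(1637/100) = 112700/1637 ≈ 68.845
Retention S: 1000/CN − 10 with CN=68.845 → S = 5100/1127 ≈ 4.525 in
Ia = 0.2S: 0.2·4.525 = 0.905 in (exactly 1020/1127)
P = 0.820 ≤ Ia = 0.905 in: entire storm abstracted, Q = 0.

Q = 0 in ≈ 0.000 in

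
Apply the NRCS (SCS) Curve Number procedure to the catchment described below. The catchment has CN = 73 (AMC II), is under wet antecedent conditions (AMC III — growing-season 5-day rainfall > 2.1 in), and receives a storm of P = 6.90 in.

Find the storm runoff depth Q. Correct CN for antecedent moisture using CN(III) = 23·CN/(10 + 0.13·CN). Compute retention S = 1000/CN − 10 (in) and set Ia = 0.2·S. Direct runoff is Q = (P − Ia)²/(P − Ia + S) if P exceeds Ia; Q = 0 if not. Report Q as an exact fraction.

Wet (AMC III): CN(III) = 23·73/(10 + 0.13·73) = 1679/(1949/100) = 167900/1949 ≈ 86.147
S = 1000/(167900/1949) − 10 = 2700/1679 in ≈ 1.608 in
Ia = 0.2·(2700/1679) = 540/1679 in ≈ 0.322 in
Since P=6.900 > Ia=0.322: effective rainfall P−Ia = 110451/16790 in
Runoff Q = (P−Ia)²/(P−Ia+S) = (6.578)²/(6.578+1.608) = 4066474467/769267430 ≈ 5.286 in

Q = 4066474467/769267430 in ≈ 5.286 in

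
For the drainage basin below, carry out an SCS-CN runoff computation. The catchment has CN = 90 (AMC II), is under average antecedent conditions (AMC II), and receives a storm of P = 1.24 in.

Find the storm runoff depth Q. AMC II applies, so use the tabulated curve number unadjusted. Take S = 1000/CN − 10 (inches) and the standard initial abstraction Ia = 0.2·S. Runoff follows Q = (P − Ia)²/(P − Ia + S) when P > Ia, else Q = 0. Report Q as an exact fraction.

CN(II) = 90; AMC II needs no correction.
S = 1000/90 − 10 = 10/9 in ≈ 1.111 in
Ia = 0.2S: 0.2·1.111 = 0.222 in (exactly 2/9)
Since P=1.240 > Ia=0.222: effective rainfall P−Ia = 229/225 in
Runoff Q = (P−Ia)²/(P−Ia+S) = (1.018)²/(1.018+1.111) = 52441/107775 ≈ 0.487 in

Q = 52441/107775 in ≈ 0.487 in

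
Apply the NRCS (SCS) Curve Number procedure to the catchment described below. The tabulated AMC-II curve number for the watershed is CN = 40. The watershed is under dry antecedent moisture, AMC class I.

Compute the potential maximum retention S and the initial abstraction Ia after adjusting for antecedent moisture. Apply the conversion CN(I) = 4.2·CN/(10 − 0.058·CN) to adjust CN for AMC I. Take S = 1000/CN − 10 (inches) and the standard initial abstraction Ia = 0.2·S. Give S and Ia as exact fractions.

CN(I) from CN(II)=40: (4.2·40)/(10 − 0.058·40) = 175/8 ≈ 21.875
Max retention: S = 1000/(175/8) − 10 = 250/7 in (≈ 35.714 in)
Ia = 0.2S: 0.2·35.714 = 7.143 in (exactly 50/7)

S = 250/7 in ≈ 35.714 in; Ia = 50/7 in ≈ 7.143 in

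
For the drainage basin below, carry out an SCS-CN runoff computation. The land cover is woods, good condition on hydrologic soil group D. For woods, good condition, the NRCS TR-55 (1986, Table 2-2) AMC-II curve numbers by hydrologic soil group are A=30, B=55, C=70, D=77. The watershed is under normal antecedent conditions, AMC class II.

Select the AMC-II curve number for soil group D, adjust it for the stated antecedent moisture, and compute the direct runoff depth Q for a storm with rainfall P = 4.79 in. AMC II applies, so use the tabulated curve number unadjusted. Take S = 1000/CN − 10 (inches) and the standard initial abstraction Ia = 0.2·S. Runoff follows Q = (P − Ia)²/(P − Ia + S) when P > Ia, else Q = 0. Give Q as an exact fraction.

NRCS table: woods, good condition, soil group D → CN(II) = 77
Average conditions: CN = 77 (no AMC adjustment).
Retention S: 1000/CN − 10 with CN=77.000 → S = 230/77 ≈ 2.987 in
Ia = 0.2·(230/77) = 46/77 in ≈ 0.597 in
P − Ia = 4.790 − 0.597 = 32283/7700 ≈ 4.193 in (> 0, runoff occurs)
Q: (32283/7700)² ÷ (55283/7700) = 1042192089/425679100 in (≈ 2.448 in)

Q = 1042192089/425679100 in ≈ 2.448 in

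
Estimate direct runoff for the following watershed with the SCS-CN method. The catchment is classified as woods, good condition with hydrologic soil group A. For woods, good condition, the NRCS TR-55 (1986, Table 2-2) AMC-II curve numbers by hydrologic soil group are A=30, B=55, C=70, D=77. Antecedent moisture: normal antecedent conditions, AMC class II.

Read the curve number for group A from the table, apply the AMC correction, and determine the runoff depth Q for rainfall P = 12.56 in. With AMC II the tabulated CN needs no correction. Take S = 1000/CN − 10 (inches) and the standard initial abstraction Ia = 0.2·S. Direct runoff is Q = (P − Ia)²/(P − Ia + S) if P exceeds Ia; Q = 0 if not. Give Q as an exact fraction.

NRCS table: woods, good condition, soil group A → CN(II) = 30
Average conditions: CN = 30 (no AMC adjustment).
Max retention: S = 1000/30 − 10 = 70/3 in (≈ 23.333 in)
Ia = 0.2·(70/3) = 14/3 in ≈ 4.667 in
Since P=12.560 > Ia=4.667: effective rainfall P−Ia = 592/75 in
Q: (592/75)² ÷ (2342/75) = 175232/87825 in (≈ 1.995 in)

Q = 175232/87825 in ≈ 1.995 in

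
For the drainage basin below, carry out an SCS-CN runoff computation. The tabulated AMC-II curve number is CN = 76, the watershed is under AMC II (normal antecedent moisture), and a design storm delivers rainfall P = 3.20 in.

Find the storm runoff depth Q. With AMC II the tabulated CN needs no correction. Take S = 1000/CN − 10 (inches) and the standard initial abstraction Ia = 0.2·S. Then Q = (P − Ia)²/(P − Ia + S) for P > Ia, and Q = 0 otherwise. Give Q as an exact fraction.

CN(II) = 76; AMC II needs no correction.
S = 1000/76 − 10 = 60/19 in ≈ 3.158 in
Initial abstraction Ia = S/5 = (60/19)/5 = 12/19 ≈ 0.632 in
P − Ia = 3.200 − 0.632 = 244/95 ≈ 2.568 in (> 0, runoff occurs)
Q = (244/95)²/((244/95) + 60/19) = (59536/9025)/(544/95) = 3721/3230 in ≈ 1.152 in

Q = 3721/3230 in ≈ 1.152 in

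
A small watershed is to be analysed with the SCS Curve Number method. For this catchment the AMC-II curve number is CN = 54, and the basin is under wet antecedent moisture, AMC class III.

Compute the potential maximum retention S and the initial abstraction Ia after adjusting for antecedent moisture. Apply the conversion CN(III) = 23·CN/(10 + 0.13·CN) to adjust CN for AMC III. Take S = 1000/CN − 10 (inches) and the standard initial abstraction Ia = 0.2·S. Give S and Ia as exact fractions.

Wet (AMC III): CN(III) = 23·54/(10 + 0.13·54) = 1242/(851/50) = 2700/37 ≈ 72.973
S = 1000/(2700/37) − 10 = 100/27 in ≈ 3.704 in
Ia = 0.2S: 0.2·3.704 = 0.741 in (exactly 20/27)

S = 100/27 in ≈ 3.704 in; Ia = 20/27 in ≈ 0.741 in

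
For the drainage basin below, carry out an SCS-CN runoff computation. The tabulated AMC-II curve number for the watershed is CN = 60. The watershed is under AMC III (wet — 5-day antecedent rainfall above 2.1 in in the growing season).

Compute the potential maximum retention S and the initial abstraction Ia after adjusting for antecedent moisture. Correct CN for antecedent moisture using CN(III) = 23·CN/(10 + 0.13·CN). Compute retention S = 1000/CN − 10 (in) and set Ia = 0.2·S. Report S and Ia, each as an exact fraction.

Wet (AMC III): CN(III) = 23·60/(10 + 0.13·60) = 1380/(89/5) = 6900/89 ≈ 77.528
Max retention: S = 1000/(6900/89) − 10 = 200/69 in (≈ 2.899 in)
Ia = 0.2S: 0.2·2.899 = 0.580 in (exactly 40/69)

S = 200/69 in ≈ 2.899 in; Ia = 40/69 in ≈ 0.580 in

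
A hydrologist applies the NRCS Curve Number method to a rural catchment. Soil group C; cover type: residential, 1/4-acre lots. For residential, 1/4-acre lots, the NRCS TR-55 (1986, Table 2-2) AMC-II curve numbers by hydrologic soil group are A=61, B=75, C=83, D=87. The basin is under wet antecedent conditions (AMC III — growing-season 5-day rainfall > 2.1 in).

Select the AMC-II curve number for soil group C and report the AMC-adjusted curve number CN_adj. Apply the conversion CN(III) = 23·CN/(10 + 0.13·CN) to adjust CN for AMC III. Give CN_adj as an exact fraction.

CN_adj = 190900/2079 ≈ 91.823

NRCS table: residential, 1/4-acre lots, soil group C → CN(II) = 83
Wet (AMC III): CN(III) = 23·83/(10 + 0.13·83) = 1909/(2079/100) = 190900/2079 ≈ 91.823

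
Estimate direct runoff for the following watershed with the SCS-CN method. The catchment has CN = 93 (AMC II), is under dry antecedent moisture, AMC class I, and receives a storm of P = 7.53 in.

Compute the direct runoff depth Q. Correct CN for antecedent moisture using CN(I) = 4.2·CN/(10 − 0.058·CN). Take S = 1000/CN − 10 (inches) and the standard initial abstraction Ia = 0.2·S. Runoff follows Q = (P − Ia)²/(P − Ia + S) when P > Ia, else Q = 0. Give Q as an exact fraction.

CN(I) from CN(II)=93: (4.2·93)/(10 − 0.058·93) = 27900/329 ≈ 84.802
S = 1000/(27900/329) − 10 = 500/279 in ≈ 1.792 in
Ia = 0.2·(500/279) = 100/279 in ≈ 0.358 in
P − Ia = 7.530 − 0.358 = 200087/27900 ≈ 7.172 in (> 0, runoff occurs)
Q = (200087/27900)²/((200087/27900) + 500/279) = (40034807569/778410000)/(250087/27900) = 40034807569/6977427300 in ≈ 5.738 in

Q = 40034807569/6977427300 in ≈ 5.738 in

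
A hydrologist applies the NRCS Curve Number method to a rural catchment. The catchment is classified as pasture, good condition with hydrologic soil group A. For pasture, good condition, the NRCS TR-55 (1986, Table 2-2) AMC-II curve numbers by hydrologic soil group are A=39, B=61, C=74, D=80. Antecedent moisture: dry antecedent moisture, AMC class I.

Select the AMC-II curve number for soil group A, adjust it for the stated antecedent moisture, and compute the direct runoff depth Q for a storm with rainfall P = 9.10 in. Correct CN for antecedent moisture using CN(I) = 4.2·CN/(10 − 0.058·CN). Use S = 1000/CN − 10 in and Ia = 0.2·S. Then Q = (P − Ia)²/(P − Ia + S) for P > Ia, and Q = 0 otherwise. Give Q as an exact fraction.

Q = 183033841/2608752510 in ≈ 0.070 in

NRCS table: pasture, good condition, soil group A → CN(II) = 39
CN(I) from CN(II)=39: (4.2·39)/(10 − 0.058·39) = 81900/3869 ≈ 21.168
Max retention: S = 1000/(81900/3869) − 10 = 30500/819 in (≈ 37.241 in)
Initial abstraction Ia = S/5 = (30500/819)/5 = 6100/819 ≈ 7.448 in
Excess rainfall: 9.100 − 7.448 = 1.652 in; P > Ia so Q > 0
Q = (13529/8190)²/((13529/8190) + 30500/819) = (183033841/67076100)/(318529/8190) = 183033841/2608752510 in ≈ 0.070 in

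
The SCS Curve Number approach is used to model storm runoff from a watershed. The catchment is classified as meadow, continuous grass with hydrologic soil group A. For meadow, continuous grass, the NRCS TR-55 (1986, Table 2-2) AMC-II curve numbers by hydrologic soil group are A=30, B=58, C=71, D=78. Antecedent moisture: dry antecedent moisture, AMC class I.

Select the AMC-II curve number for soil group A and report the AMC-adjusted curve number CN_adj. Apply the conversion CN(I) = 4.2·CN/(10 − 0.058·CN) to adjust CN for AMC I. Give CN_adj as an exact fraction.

CN_adj = 900/59 ≈ 15.254

NRCS table: meadow, continuous grass, soil group A → CN(II) = 30
Adjust CN=30 to AMC I: 4.2·30/(10 − 0.058·30) → 126 ÷ (413/50) = 900/59 ≈ 15.254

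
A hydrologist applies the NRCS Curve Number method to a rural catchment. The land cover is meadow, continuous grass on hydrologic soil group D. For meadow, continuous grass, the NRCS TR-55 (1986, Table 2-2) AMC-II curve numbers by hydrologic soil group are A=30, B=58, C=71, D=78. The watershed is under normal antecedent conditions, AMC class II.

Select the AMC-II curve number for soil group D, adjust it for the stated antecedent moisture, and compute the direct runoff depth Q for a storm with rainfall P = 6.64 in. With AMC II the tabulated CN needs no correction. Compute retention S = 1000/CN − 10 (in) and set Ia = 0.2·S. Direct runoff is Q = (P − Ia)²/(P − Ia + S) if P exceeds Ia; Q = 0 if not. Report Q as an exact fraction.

NRCS table: meadow, continuous grass, soil group D → CN(II) = 78
Average conditions: CN = 78 (no AMC adjustment).
Retention S: 1000/CN − 10 with CN=78.000 → S = 110/39 ≈ 2.821 in
Initial abstraction Ia = S/5 = (110/39)/5 = 22/39 ≈ 0.564 in
Since P=6.640 > Ia=0.564: effective rainfall P−Ia = 5924/975 in
Q = (5924/975)²/((5924/975) + 110/39) = (35093776/950625)/(8674/975) = 17546888/4228575 in ≈ 4.150 in

Q = 17546888/4228575 in ≈ 4.150 in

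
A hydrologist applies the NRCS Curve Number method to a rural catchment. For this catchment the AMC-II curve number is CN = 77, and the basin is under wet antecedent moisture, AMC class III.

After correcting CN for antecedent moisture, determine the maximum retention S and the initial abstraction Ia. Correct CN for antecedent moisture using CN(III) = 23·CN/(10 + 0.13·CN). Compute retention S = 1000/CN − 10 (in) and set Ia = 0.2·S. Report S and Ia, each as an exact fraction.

CN(III) from CN(II)=77: (23·77)/(10 + 0.13·77) = 7700/87 ≈ 88.506
Max retention: S = 1000/(7700/87) − 10 = 100/77 in (≈ 1.299 in)
Initial abstraction Ia = S/5 = (100/77)/5 = 20/77 ≈ 0.260 in

S = 100/77 in ≈ 1.299 in; Ia = 20/77 in ≈ 0.260 in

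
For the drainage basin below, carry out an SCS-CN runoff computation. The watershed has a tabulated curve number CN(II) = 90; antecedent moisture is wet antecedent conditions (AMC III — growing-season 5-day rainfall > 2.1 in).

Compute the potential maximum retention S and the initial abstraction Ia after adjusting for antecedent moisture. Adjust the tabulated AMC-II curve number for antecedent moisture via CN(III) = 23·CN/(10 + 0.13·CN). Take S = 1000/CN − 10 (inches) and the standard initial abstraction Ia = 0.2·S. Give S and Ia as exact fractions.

S = 100/207 in ≈ 0.483 in; Ia = 20/207 in ≈ 0.097 in

Wet (AMC III): CN(III) = 23·90/(10 + 0.13·90) = 2070/(217/10) = 20700/217 ≈ 95.392
Retention S: 1000/CN − 10 with CN=95.392 → S = 100/207 ≈ 0.483 in
Ia = 0.2·(100/207) = 20/207 in ≈ 0.097 in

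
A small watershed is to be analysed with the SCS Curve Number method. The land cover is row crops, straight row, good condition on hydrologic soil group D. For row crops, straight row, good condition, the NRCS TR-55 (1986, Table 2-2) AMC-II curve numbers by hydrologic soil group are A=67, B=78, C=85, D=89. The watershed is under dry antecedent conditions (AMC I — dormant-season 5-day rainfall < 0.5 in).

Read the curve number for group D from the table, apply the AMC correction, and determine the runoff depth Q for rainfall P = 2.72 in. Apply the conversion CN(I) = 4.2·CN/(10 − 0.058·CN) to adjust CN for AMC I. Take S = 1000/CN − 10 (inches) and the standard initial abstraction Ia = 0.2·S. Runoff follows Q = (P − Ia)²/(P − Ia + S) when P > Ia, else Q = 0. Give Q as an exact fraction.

Q = 2479641616/2769530925 in ≈ 0.895 in

NRCS table: row crops, straight row, good condition, soil group D → CN(II) = 89
Adjust CN=89 to AMC I: 4.2·89/(10 − 0.058·89) → (1869/5) ÷ (2419/500) = 186900/2419 ≈ 77.263
Max retention: S = 1000/(186900/2419) − 10 = 5500/1869 in (≈ 2.943 in)
Ia = 0.2·(5500/1869) = 1100/1869 in ≈ 0.589 in
P − Ia = 2.720 − 0.589 = 99592/46725 ≈ 2.131 in (> 0, runoff occurs)
Runoff Q = (P−Ia)²/(P−Ia+S) = (2.131)²/(2.131+2.943) = 2479641616/2769530925 ≈ 0.895 in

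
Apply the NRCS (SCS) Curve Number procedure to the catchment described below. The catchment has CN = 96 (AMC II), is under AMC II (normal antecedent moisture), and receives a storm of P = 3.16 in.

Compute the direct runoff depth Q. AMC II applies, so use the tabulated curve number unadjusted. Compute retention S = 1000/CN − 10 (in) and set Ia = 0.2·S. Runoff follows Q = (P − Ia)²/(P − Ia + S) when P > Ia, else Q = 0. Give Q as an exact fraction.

AMC II — tabulated CN = 96 applies directly.
Retention S: 1000/CN − 10 with CN=96.000 → S = 5/12 ≈ 0.417 in
Ia = 0.2·(5/12) = 1/12 in ≈ 0.083 in
Since P=3.160 > Ia=0.083: effective rainfall P−Ia = 923/300 in
Q: (923/300)² ÷ (262/75) = 851929/314400 in (≈ 2.710 in)

Q = 851929/314400 in ≈ 2.710 in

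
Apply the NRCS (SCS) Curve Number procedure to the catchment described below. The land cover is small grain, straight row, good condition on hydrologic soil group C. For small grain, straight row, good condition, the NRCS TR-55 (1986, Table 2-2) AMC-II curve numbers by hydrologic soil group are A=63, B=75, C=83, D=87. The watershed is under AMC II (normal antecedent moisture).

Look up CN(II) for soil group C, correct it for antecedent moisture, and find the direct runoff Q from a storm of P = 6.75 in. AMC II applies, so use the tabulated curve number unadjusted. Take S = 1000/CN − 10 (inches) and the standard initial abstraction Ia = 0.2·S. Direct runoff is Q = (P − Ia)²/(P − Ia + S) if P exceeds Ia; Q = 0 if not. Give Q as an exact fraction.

Q = 886205/184924 in ≈ 4.792 in

NRCS table: small grain, straight row, good condition, soil group C → CN(II) = 83
Average conditions: CN = 83 (no AMC adjustment).
Max retention: S = 1000/83 − 10 = 170/83 in (≈ 2.048 in)
Ia = 0.2·(170/83) = 34/83 in ≈ 0.410 in
P − Ia = 6.750 − 0.410 = 2105/332 ≈ 6.340 in (> 0, runoff occurs)
Q: (2105/332)² ÷ (2785/332) = 886205/184924 in (≈ 4.792 in)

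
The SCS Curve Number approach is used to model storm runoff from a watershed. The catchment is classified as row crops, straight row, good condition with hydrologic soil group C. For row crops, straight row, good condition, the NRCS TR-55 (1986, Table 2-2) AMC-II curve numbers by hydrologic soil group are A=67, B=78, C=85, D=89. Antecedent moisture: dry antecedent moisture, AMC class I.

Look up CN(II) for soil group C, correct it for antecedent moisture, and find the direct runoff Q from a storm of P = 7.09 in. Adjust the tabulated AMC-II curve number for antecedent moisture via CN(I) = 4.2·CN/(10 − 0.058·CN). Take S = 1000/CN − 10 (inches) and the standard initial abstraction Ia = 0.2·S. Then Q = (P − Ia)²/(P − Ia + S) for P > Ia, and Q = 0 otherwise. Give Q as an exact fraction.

NRCS table: row crops, straight row, good condition, soil group C → CN(II) = 85
Dry (AMC I): CN(I) = 4.2·85/(10 − 0.058·85) = 357/(507/100) = 11900/169 ≈ 70.414
Retention S: 1000/CN − 10 with CN=70.414 → S = 500/119 ≈ 4.202 in
Ia = 0.2S: 0.2·4.202 = 0.840 in (exactly 100/119)
Since P=7.090 > Ia=0.840: effective rainfall P−Ia = 74371/11900 in
Q: (74371/11900)² ÷ (124371/11900) = 5531045641/1480014900 in (≈ 3.737 in)

Q = 5531045641/1480014900 in ≈ 3.737 in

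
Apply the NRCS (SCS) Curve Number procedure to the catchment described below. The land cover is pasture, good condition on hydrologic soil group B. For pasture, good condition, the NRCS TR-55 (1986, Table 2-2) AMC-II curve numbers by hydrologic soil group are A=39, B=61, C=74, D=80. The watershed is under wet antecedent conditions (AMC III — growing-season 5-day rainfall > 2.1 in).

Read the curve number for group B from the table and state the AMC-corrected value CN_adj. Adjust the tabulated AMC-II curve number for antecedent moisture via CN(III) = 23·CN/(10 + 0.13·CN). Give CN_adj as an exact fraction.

NRCS table: pasture, good condition, soil group B → CN(II) = 61
Adjust CN=61 to AMC III: 23·61/(10 + 0.13·61) → 1403 ÷ (1793/100) = 140300/1793 ≈ 78.249

CN_adj = 140300/1793 ≈ 78.249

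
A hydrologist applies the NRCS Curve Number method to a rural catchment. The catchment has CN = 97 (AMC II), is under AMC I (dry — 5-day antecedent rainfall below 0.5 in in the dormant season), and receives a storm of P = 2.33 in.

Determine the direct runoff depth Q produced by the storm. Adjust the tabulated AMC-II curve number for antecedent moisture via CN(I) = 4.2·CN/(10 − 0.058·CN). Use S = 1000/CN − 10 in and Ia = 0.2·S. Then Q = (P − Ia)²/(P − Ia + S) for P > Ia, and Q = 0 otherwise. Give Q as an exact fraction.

Adjust CN=97 to AMC I: 4.2·97/(10 − 0.058·97) → (2037/5) ÷ (2187/500) = 67900/729 ≈ 93.141
S = 1000/(67900/729) − 10 = 500/679 in ≈ 0.736 in
Ia = 0.2·(500/679) = 100/679 in ≈ 0.147 in
Excess rainfall: 2.330 − 0.147 = 2.183 in; P > Ia so Q > 0
Q: (148207/67900)² ÷ (198207/67900) = 21965314849/13458255300 in (≈ 1.632 in)

Q = 21965314849/13458255300 in ≈ 1.632 in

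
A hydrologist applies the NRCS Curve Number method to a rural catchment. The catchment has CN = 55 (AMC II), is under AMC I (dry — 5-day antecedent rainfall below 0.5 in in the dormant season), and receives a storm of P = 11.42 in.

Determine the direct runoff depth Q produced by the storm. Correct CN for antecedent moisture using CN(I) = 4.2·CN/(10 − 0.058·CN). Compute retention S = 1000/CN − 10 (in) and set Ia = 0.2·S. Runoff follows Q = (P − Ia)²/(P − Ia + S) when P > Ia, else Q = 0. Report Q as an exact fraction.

Q = 839087089/400272950 in ≈ 2.096 in

CN(I) from CN(II)=55: (4.2·55)/(10 − 0.058·55) = 7700/227 ≈ 33.921
Max retention: S = 1000/(7700/227) − 10 = 1500/77 in (≈ 19.481 in)
Initial abstraction Ia = S/5 = (1500/77)/5 = 300/77 ≈ 3.896 in
Since P=11.420 > Ia=3.896: effective rainfall P−Ia = 28967/3850 in
Runoff Q = (P−Ia)²/(P−Ia+S) = (7.524)²/(7.524+19.481) = 839087089/400272950 ≈ 2.096 in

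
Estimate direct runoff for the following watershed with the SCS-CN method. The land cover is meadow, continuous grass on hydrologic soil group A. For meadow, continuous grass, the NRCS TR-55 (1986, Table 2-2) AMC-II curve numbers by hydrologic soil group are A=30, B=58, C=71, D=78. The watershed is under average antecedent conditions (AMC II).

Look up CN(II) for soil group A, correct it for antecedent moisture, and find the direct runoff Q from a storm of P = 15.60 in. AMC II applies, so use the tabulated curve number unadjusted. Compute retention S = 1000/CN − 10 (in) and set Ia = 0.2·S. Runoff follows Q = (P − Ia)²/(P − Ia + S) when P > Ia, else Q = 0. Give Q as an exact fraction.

Q = 13448/3855 in ≈ 3.488 in

NRCS table: meadow, continuous grass, soil group A → CN(II) = 30
Average conditions: CN = 30 (no AMC adjustment).
Max retention: S = 1000/30 − 10 = 70/3 in (≈ 23.333 in)
Initial abstraction Ia = S/5 = (70/3)/5 = 14/3 ≈ 4.667 in
Excess rainfall: 15.600 − 4.667 = 10.933 in; P > Ia so Q > 0
Q: (164/15)² ÷ (514/15) = 13448/3855 in (≈ 3.488 in)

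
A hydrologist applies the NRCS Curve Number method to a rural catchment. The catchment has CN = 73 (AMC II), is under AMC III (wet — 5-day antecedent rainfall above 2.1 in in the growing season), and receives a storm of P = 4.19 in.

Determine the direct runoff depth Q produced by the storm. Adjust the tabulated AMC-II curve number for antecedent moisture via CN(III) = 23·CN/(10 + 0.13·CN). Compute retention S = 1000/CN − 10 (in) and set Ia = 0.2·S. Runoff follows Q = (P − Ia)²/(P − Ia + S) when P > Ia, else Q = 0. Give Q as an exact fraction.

CN(III) from CN(II)=73: (23·73)/(10 + 0.13·73) = 167900/1949 ≈ 86.147
S = 1000/(167900/1949) − 10 = 2700/1679 in ≈ 1.608 in
Initial abstraction Ia = S/5 = (2700/1679)/5 = 540/1679 ≈ 0.322 in
P − Ia = 4.190 − 0.322 = 649501/167900 ≈ 3.868 in (> 0, runoff occurs)
Q = (649501/167900)²/((649501/167900) + 2700/1679) = (421851549001/28190410000)/(919501/167900) = 421851549001/154384217900 in ≈ 2.732 in

Q = 421851549001/154384217900 in ≈ 2.732 in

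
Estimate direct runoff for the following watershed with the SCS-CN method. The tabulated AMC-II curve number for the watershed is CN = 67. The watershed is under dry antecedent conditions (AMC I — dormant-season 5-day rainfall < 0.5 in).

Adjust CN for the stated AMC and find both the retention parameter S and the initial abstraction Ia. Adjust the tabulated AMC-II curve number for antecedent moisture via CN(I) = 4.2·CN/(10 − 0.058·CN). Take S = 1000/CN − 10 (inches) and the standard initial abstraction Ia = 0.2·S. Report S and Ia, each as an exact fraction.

S = 5500/469 in ≈ 11.727 in; Ia = 1100/469 in ≈ 2.345 in

Adjust CN=67 to AMC I: 4.2·67/(10 − 0.058·67) → (1407/5) ÷ (3057/500) = 46900/1019 ≈ 46.026
Max retention: S = 1000/(46900/1019) − 10 = 5500/469 in (≈ 11.727 in)
Ia = 0.2·(5500/469) = 1100/469 in ≈ 2.345 in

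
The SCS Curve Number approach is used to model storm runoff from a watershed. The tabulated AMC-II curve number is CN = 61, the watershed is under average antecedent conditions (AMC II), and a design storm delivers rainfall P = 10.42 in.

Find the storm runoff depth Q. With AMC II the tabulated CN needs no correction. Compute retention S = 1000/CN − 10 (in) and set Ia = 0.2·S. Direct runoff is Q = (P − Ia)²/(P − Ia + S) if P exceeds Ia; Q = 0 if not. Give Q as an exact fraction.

Q = 777350161/144512050 in ≈ 5.379 in

Average conditions: CN = 61 (no AMC adjustment).
Max retention: S = 1000/61 − 10 = 390/61 in (≈ 6.393 in)
Ia = 0.2·(390/61) = 78/61 in ≈ 1.279 in
P − Ia = 10.420 − 1.279 = 27881/3050 ≈ 9.141 in (> 0, runoff occurs)
Q = (27881/3050)²/((27881/3050) + 390/61) = (777350161/9302500)/(47381/3050) = 777350161/144512050 in ≈ 5.379 in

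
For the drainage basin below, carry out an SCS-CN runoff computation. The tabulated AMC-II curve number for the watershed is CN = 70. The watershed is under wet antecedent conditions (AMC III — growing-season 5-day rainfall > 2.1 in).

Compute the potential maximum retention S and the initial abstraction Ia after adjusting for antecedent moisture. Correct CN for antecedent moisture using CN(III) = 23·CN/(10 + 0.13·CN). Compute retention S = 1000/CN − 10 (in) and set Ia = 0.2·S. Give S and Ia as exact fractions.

S = 300/161 in ≈ 1.863 in; Ia = 60/161 in ≈ 0.373 in

CN(III) from CN(II)=70: (23·70)/(10 + 0.13·70) = 16100/191 ≈ 84.293
Max retention: S = 1000/(16100/191) − 10 = 300/161 in (≈ 1.863 in)
Ia = 0.2S: 0.2·1.863 = 0.373 in (exactly 60/161)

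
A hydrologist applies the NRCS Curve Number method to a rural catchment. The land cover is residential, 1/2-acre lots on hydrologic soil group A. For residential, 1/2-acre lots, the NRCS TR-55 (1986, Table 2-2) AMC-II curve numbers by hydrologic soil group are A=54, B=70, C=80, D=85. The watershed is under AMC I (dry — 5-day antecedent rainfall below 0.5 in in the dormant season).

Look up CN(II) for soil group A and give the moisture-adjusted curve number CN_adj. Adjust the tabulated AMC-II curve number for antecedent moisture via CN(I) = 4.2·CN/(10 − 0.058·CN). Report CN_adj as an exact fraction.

CN_adj = 56700/1717 ≈ 33.023

NRCS table: residential, 1/2-acre lots, soil group A → CN(II) = 54
Adjust CN=54 to AMC I: 4.2·54/(10 − 0.058·54) → (1134/5) ÷ (1717/250) = 56700/1717 ≈ 33.023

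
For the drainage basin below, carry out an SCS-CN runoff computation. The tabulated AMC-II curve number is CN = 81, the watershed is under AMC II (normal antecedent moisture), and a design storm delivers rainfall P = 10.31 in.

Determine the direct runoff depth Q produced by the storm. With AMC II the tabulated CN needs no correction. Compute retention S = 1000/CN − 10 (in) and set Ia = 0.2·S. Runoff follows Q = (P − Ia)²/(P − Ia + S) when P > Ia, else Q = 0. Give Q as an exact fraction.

Q = 6353843521/799559100 in ≈ 7.947 in

CN(II) = 81; AMC II needs no correction.
Retention S: 1000/CN − 10 with CN=81.000 → S = 190/81 ≈ 2.346 in
Initial abstraction Ia = S/5 = (190/81)/5 = 38/81 ≈ 0.469 in
P − Ia = 10.310 − 0.469 = 79711/8100 ≈ 9.841 in (> 0, runoff occurs)
Q = (79711/8100)²/((79711/8100) + 190/81) = (6353843521/65610000)/(98711/8100) = 6353843521/799559100 in ≈ 7.947 in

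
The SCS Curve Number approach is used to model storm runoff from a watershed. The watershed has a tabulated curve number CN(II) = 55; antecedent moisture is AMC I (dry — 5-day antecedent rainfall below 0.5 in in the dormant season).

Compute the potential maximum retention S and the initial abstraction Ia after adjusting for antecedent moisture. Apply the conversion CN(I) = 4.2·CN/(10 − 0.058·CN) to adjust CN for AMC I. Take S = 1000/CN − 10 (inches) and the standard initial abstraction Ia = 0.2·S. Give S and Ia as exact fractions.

Dry (AMC I): CN(I) = 4.2·55/(10 − 0.058·55) = 231/(681/100) = 7700/227 ≈ 33.921
Retention S: 1000/CN − 10 with CN=33.921 → S = 1500/77 ≈ 19.481 in
Initial abstraction Ia = S/5 = (1500/77)/5 = 300/77 ≈ 3.896 in

S = 1500/77 in ≈ 19.481 in; Ia = 300/77 in ≈ 3.896 in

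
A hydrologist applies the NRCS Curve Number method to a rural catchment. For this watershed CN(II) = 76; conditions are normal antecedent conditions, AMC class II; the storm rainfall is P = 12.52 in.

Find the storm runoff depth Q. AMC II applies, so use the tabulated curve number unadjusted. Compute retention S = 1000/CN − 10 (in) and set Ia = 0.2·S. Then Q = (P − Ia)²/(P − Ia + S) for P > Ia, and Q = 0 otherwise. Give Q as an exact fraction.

CN(II) = 76; AMC II needs no correction.
Max retention: S = 1000/76 − 10 = 60/19 in (≈ 3.158 in)
Ia = 0.2·(60/19) = 12/19 in ≈ 0.632 in
Since P=12.520 > Ia=0.632: effective rainfall P−Ia = 5647/475 in
Runoff Q = (P−Ia)²/(P−Ia+S) = (11.888)²/(11.888+3.158) = 31888609/3394825 ≈ 9.393 in

Q = 31888609/3394825 in ≈ 9.393 in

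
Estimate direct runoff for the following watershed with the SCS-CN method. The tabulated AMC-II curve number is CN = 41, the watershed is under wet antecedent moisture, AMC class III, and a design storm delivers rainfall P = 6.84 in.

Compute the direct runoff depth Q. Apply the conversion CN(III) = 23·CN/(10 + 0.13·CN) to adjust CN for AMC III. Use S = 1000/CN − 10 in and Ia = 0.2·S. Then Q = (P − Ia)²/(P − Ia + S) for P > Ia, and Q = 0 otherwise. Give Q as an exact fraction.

Adjust CN=41 to AMC III: 23·41/(10 + 0.13·41) → 943 ÷ (1533/100) = 94300/1533 ≈ 61.513
S = 1000/(94300/1533) − 10 = 5900/943 in ≈ 6.257 in
Ia = 0.2S: 0.2·6.257 = 1.251 in (exactly 1180/943)
Since P=6.840 > Ia=1.251: effective rainfall P−Ia = 131753/23575 in
Q = (131753/23575)²/((131753/23575) + 5900/943) = (17358853009/555780625)/(279253/23575) = 17358853009/6583389475 in ≈ 2.637 in

Q = 17358853009/6583389475 in ≈ 2.637 in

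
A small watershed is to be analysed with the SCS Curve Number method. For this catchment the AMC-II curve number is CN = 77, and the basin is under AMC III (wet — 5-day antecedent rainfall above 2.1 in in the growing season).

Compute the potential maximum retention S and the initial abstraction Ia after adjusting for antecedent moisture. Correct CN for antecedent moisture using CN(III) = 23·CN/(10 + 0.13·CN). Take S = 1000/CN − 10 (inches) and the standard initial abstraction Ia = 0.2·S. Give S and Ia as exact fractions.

CN(III) from CN(II)=77: (23·77)/(10 + 0.13·77) = 7700/87 ≈ 88.506
Max retention: S = 1000/(7700/87) − 10 = 100/77 in (≈ 1.299 in)
Ia = 0.2S: 0.2·1.299 = 0.260 in (exactly 20/77)

S = 100/77 in ≈ 1.299 in; Ia = 20/77 in ≈ 0.260 in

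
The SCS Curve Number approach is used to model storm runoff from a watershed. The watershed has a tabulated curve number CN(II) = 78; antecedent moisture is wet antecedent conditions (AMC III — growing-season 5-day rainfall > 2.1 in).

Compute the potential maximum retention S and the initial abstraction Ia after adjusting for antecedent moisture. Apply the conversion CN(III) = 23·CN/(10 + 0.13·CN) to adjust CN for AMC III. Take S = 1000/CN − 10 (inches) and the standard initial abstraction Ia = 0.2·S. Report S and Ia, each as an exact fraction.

Wet (AMC III): CN(III) = 23·78/(10 + 0.13·78) = 1794/(1007/50) = 89700/1007 ≈ 89.076
Max retention: S = 1000/(89700/1007) − 10 = 1100/897 in (≈ 1.226 in)
Initial abstraction Ia = S/5 = (1100/897)/5 = 220/897 ≈ 0.245 in

S = 1100/897 in ≈ 1.226 in; Ia = 220/897 in ≈ 0.245 in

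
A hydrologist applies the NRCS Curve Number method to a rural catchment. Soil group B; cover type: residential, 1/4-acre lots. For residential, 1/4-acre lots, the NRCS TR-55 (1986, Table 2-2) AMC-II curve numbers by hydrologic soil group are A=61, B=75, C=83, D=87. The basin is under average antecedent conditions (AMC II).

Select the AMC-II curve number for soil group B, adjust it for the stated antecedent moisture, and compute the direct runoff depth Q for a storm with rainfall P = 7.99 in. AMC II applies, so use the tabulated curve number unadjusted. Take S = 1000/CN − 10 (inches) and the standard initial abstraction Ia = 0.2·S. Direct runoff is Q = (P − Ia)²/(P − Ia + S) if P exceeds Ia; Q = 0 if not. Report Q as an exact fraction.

NRCS table: residential, 1/4-acre lots, soil group B → CN(II) = 75
AMC II — tabulated CN = 75 applies directly.
Retention S: 1000/CN − 10 with CN=75.000 → S = 10/3 ≈ 3.333 in
Initial abstraction Ia = S/5 = (10/3)/5 = 2/3 ≈ 0.667 in
Excess rainfall: 7.990 − 0.667 = 7.323 in; P > Ia so Q > 0
Q: (2197/300)² ÷ (3197/300) = 4826809/959100 in (≈ 5.033 in)

Q = 4826809/959100 in ≈ 5.033 in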